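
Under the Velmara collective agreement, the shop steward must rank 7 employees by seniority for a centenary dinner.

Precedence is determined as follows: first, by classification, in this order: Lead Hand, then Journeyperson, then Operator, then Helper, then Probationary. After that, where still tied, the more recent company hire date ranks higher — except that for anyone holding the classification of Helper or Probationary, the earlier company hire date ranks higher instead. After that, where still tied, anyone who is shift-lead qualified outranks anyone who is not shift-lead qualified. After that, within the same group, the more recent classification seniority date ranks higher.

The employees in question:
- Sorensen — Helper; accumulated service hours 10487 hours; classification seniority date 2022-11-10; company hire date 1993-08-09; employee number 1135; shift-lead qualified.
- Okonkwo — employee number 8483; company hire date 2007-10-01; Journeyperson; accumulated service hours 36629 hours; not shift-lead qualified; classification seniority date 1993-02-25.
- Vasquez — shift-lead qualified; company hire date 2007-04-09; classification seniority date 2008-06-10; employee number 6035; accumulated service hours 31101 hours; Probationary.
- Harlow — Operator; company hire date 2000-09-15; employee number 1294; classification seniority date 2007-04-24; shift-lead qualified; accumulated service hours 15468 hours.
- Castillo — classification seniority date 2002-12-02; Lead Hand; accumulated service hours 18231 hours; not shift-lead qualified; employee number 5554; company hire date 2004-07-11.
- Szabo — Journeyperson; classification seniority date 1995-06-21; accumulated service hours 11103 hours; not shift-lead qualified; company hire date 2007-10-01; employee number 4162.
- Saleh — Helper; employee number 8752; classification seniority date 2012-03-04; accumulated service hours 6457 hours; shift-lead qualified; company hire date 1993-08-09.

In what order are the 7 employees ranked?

Castillo, Szabo, Okonkwo, Harlow, Sorensen, Saleh, Vasquez

By classification: Castillo (Lead Hand); then Szabo and Okonkwo (Journeyperson); then Harlow (Operator); then Sorensen and Saleh (Helper); then Vasquez (Probationary).
Szabo and Okonkwo both have company hire date 2007-10-01, so the next rule applies.
Szabo and Okonkwo are each not shift-lead qualified, so the next rule applies.
Among Szabo and Okonkwo, by classification seniority date (later first): Szabo (1995-06-21) before Okonkwo (1993-02-25).
Sorensen and Saleh both have company hire date 1993-08-09, so the next rule applies.
Sorensen and Saleh are each shift-lead qualified, so the next rule applies.
Among Sorensen and Saleh, by classification seniority date (later first): Sorensen (2022-11-10) before Saleh (2012-03-04).
Full order: Castillo, Szabo, Okonkwo, Harlow, Sorensen, Saleh, Vasquez.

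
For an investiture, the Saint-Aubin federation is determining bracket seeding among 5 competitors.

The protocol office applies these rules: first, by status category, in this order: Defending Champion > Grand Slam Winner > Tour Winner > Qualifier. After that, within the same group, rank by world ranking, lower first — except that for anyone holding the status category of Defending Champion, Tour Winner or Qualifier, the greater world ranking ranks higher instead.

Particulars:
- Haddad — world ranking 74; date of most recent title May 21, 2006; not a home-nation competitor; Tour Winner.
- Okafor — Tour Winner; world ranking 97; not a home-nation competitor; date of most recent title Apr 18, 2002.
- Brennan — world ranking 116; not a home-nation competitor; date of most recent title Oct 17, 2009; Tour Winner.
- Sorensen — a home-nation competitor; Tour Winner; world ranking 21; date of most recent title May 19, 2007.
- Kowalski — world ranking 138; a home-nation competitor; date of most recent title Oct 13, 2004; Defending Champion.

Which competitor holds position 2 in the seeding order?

By status category: Kowalski (Defending Champion); then Brennan, Okafor, Haddad and Sorensen (Tour Winner).
Among Brennan, Okafor, Haddad and Sorensen, by world ranking (higher first) (reversed rule for this group): Brennan (116) before Okafor (97) before Haddad (74) before Sorensen (21).
Order: Kowalski, Brennan, Okafor, Haddad, Sorensen.

Brennan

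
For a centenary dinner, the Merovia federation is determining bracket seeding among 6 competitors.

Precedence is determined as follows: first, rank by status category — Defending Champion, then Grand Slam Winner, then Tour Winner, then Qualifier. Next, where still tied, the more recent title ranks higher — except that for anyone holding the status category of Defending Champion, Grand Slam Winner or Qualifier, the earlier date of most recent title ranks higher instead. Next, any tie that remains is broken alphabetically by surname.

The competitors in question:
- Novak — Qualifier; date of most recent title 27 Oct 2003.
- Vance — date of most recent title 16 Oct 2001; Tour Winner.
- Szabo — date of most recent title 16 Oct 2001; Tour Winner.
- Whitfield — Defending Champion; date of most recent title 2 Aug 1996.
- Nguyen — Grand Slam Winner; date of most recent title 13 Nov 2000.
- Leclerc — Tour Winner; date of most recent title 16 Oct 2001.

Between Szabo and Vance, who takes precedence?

Szabo

By status category: Whitfield (Defending Champion); then Nguyen (Grand Slam Winner); then Leclerc, Szabo and Vance (Tour Winner); then Novak (Qualifier).
Leclerc, Szabo and Vance all have date of most recent title 16 Oct 2001, so the next rule applies.
Among Leclerc, Szabo and Vance, alphabetically by surname: Leclerc before Szabo before Vance.
So Szabo takes precedence.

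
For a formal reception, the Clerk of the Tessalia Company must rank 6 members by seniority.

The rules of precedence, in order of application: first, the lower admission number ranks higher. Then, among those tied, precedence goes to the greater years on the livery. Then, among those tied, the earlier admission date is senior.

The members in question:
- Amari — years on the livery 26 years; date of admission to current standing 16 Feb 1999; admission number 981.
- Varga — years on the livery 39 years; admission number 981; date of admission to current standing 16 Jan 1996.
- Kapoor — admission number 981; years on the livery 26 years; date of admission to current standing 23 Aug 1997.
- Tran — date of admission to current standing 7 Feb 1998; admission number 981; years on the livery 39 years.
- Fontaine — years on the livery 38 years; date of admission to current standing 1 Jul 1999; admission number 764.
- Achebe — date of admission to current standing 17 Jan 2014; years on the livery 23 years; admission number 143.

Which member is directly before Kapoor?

Tran

By admission number (lower first): Achebe (143); then Fontaine (764); then Varga, Tran, Kapoor and Amari (each 981).
Among Varga, Tran, Kapoor and Amari, by years on the livery (higher first): Varga and Tran (39 years) before Kapoor and Amari (26 years).
Among Varga and Tran, by date of admission to current standing (earlier first): Varga (16 Jan 1996) before Tran (7 Feb 1998).
Among Kapoor and Amari, by date of admission to current standing (earlier first): Kapoor (23 Aug 1997) before Amari (16 Feb 1999).
Order: Achebe, Fontaine, Varga, Tran, Kapoor, Amari.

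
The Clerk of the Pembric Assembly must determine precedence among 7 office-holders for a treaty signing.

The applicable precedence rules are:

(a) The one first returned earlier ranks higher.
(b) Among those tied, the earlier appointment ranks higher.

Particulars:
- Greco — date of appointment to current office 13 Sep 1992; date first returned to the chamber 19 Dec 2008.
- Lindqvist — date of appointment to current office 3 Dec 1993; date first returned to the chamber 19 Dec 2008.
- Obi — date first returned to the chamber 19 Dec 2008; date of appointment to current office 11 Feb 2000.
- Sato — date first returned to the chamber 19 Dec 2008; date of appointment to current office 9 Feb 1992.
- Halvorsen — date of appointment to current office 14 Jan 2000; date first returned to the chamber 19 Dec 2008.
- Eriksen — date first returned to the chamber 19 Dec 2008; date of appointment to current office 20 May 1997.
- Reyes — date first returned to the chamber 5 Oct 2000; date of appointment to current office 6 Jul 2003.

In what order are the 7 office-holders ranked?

Reyes, Sato, Greco, Lindqvist, Eriksen, Halvorsen, Obi

By date first returned to the chamber (earlier first): Reyes (5 Oct 2000); then Sato, Greco, Lindqvist, Eriksen, Halvorsen and Obi (each 19 Dec 2008).
Among Sato, Greco, Lindqvist, Eriksen, Halvorsen and Obi, by date of appointment to current office (earlier first): Sato (9 Feb 1992) before Greco (13 Sep 1992) before Lindqvist (3 Dec 1993) before Eriksen (20 May 1997) before Halvorsen (14 Jan 2000) before Obi (11 Feb 2000).
Full order: Reyes, Sato, Greco, Lindqvist, Eriksen, Halvorsen, Obi.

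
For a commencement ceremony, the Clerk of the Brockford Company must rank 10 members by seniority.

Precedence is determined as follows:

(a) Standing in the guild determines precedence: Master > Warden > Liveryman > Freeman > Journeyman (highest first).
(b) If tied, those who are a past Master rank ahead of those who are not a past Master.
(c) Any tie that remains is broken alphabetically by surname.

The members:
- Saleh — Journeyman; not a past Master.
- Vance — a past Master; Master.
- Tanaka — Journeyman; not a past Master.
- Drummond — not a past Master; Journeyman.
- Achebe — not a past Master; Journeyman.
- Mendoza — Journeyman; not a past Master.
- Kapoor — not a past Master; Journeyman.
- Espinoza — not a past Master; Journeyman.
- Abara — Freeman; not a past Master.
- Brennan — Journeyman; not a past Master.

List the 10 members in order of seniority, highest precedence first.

By standing in the guild: Vance (Master); then Abara (Freeman); then Achebe, Brennan, Drummond, Espinoza, Kapoor, Mendoza, Saleh and Tanaka (Journeyman).
Achebe, Brennan, Drummond, Espinoza, Kapoor, Mendoza, Saleh and Tanaka are each not a past Master, so the next rule applies.
Among Achebe, Brennan, Drummond, Espinoza, Kapoor, Mendoza, Saleh and Tanaka, alphabetically by surname: Achebe before Brennan before Drummond before Espinoza before Kapoor before Mendoza before Saleh before Tanaka.
Full order: Vance, Abara, Achebe, Brennan, Drummond, Espinoza, Kapoor, Mendoza, Saleh, Tanaka.

Vance, Abara, Achebe, Brennan, Drummond, Espinoza, Kapoor, Mendoza, Saleh, Tanaka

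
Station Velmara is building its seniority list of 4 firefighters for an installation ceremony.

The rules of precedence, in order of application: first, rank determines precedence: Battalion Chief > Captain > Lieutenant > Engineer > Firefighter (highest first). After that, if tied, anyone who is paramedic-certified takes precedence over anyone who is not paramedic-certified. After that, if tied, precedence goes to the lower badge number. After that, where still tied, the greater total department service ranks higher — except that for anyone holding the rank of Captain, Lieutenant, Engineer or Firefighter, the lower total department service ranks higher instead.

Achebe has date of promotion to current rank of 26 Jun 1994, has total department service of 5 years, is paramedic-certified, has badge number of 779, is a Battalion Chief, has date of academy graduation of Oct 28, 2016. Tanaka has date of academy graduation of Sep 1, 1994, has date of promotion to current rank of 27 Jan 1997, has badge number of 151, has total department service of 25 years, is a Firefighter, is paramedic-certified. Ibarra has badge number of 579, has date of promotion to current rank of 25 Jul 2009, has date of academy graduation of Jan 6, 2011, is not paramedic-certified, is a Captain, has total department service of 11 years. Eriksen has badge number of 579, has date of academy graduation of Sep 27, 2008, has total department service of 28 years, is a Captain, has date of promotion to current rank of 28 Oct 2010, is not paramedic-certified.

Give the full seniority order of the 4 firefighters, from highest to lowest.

Achebe, Ibarra, Eriksen, Tanaka

By rank: Achebe (Battalion Chief); then Ibarra and Eriksen (Captain); then Tanaka (Firefighter).
Ibarra and Eriksen are each not paramedic-certified, so the next rule applies.
Ibarra and Eriksen both have badge number 579, so the next rule applies.
Among Ibarra and Eriksen, by total department service (lower first) (reversed rule for this group): Ibarra (11 years) before Eriksen (28 years).
Full order: Achebe, Ibarra, Eriksen, Tanaka.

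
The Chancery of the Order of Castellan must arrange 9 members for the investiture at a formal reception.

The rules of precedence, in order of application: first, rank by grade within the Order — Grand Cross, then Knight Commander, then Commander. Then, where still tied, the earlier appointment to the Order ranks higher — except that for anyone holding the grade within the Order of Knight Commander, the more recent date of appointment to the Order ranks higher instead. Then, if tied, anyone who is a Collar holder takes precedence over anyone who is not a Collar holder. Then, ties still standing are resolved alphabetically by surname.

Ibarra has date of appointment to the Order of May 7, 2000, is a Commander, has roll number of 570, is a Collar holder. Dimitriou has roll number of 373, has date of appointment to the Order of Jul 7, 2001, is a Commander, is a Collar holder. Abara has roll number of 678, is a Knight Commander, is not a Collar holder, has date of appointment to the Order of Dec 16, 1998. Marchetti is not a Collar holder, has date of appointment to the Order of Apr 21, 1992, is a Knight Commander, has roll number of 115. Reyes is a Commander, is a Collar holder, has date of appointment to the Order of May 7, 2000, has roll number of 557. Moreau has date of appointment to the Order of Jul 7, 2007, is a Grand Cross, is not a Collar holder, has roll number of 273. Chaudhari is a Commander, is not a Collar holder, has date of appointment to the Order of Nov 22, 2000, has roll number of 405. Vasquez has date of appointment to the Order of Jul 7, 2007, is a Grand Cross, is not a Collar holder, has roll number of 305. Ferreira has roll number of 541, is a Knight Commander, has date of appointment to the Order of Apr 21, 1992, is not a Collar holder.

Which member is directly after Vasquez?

By grade within the Order: Moreau and Vasquez (Grand Cross); then Abara, Ferreira and Marchetti (Knight Commander); then Ibarra, Reyes, Chaudhari and Dimitriou (Commander).
Moreau and Vasquez both have date of appointment to the Order Jul 7, 2007, so the next rule applies.
Moreau and Vasquez are each not a Collar holder, so the next rule applies.
Among Moreau and Vasquez, alphabetically by surname: Moreau before Vasquez.
Among Abara, Ferreira and Marchetti, by date of appointment to the Order (later first) (reversed rule for this group): Abara (Dec 16, 1998) before Ferreira and Marchetti (Apr 21, 1992).
Ferreira and Marchetti are each not a Collar holder, so the next rule applies.
Among Ferreira and Marchetti, alphabetically by surname: Ferreira before Marchetti.
Among Ibarra, Reyes, Chaudhari and Dimitriou, by date of appointment to the Order (earlier first): Ibarra and Reyes (May 7, 2000) before Chaudhari (Nov 22, 2000) before Dimitriou (Jul 7, 2001).
Ibarra and Reyes are each a Collar holder, so the next rule applies.
Among Ibarra and Reyes, alphabetically by surname: Ibarra before Reyes.
Order: Moreau, Vasquez, Abara, Ferreira, Marchetti, Ibarra, Reyes, Chaudhari, Dimitriou.

Abara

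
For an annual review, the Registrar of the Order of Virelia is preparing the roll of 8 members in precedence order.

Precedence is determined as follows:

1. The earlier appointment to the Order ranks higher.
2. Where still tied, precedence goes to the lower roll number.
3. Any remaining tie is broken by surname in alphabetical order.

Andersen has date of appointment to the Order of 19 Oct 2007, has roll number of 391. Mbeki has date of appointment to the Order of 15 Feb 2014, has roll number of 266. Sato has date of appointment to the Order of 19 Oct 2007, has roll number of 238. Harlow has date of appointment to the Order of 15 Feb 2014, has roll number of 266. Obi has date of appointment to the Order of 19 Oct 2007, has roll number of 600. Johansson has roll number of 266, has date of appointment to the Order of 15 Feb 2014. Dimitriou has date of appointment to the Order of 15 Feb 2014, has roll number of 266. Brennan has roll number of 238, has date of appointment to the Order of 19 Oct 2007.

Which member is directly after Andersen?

By date of appointment to the Order (earlier first): Brennan, Sato, Andersen and Obi (each 19 Oct 2007); then Dimitriou, Harlow, Johansson and Mbeki (each 15 Feb 2014).
Among Brennan, Sato, Andersen and Obi, by roll number (lower first): Brennan and Sato (238) before Andersen (391) before Obi (600).
Among Brennan and Sato, alphabetically by surname: Brennan before Sato.
Dimitriou, Harlow, Johansson and Mbeki all have roll number 266, so the next rule applies.
Among Dimitriou, Harlow, Johansson and Mbeki, alphabetically by surname: Dimitriou before Harlow before Johansson before Mbeki.
Order: Brennan, Sato, Andersen, Obi, Dimitriou, Harlow, Johansson, Mbeki.

Obi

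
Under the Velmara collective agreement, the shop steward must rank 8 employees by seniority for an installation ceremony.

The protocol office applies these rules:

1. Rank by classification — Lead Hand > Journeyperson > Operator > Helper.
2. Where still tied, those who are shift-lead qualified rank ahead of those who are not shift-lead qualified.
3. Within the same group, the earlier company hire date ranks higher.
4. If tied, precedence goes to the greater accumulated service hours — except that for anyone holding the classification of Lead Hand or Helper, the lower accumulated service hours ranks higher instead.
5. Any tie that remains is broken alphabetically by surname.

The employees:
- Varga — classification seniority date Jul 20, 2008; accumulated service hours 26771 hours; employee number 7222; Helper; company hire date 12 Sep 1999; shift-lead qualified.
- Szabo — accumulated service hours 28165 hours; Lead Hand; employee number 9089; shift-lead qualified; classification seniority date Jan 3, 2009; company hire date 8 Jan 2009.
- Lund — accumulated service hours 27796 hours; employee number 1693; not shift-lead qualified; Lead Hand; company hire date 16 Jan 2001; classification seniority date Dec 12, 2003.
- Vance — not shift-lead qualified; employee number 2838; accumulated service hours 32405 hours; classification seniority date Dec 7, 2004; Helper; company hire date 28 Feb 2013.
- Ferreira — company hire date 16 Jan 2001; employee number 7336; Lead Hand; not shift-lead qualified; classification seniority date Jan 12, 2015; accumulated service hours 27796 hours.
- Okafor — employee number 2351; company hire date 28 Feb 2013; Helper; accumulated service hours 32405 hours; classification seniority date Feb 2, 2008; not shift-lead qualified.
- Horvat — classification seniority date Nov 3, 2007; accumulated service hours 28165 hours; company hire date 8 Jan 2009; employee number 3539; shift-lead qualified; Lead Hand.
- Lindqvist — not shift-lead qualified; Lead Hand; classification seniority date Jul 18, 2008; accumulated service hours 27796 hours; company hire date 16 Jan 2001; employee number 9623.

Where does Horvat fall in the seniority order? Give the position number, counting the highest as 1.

1

By classification: Horvat, Szabo, Ferreira, Lindqvist and Lund (Lead Hand); then Varga, Okafor and Vance (Helper).
Among Horvat, Szabo, Ferreira, Lindqvist and Lund, shift-lead qualified before not shift-lead qualified: Horvat and Szabo (shift-lead qualified) before Ferreira, Lindqvist and Lund (not shift-lead qualified).
Horvat and Szabo both have company hire date 8 Jan 2009, so the next rule applies.
Horvat and Szabo both have accumulated service hours 28165 hours, so the next rule applies.
Among Horvat and Szabo, alphabetically by surname: Horvat before Szabo.
Ferreira, Lindqvist and Lund all have company hire date 16 Jan 2001, so the next rule applies.
Ferreira, Lindqvist and Lund all have accumulated service hours 27796 hours, so the next rule applies.
Among Ferreira, Lindqvist and Lund, alphabetically by surname: Ferreira before Lindqvist before Lund.
Among Varga, Okafor and Vance, shift-lead qualified before not shift-lead qualified: Varga (shift-lead qualified) before Okafor and Vance (not shift-lead qualified).
Okafor and Vance both have company hire date 28 Feb 2013, so the next rule applies.
Okafor and Vance both have accumulated service hours 32405 hours, so the next rule applies.
Among Okafor and Vance, alphabetically by surname: Okafor before Vance.
Order: Horvat, Szabo, Ferreira, Lindqvist, Lund, Varga, Okafor, Vance. So position 1.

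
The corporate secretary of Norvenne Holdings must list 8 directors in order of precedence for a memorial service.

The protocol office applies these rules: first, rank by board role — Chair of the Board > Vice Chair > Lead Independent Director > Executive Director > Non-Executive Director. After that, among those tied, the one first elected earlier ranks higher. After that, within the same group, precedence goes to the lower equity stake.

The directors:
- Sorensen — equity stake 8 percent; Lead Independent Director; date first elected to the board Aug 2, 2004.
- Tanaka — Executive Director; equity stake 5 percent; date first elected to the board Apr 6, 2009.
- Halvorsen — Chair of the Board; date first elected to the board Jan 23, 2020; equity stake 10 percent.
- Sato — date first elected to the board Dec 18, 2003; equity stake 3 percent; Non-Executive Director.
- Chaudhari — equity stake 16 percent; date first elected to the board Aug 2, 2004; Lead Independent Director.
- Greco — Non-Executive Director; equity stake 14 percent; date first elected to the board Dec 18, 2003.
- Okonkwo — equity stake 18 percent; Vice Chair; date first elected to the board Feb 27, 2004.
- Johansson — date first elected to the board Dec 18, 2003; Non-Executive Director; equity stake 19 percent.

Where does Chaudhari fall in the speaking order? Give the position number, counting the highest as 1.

4

By board role: Halvorsen (Chair of the Board); then Okonkwo (Vice Chair); then Sorensen and Chaudhari (Lead Independent Director); then Tanaka (Executive Director); then Sato, Greco and Johansson (Non-Executive Director).
Sorensen and Chaudhari both have date first elected to the board Aug 2, 2004, so the next rule applies.
Among Sorensen and Chaudhari, by equity stake (lower first): Sorensen (8 percent) before Chaudhari (16 percent).
Sato, Greco and Johansson all have date first elected to the board Dec 18, 2003, so the next rule applies.
Among Sato, Greco and Johansson, by equity stake (lower first): Sato (3 percent) before Greco (14 percent) before Johansson (19 percent).
Order: Halvorsen, Okonkwo, Sorensen, Chaudhari, Tanaka, Sato, Greco, Johansson. So position 4.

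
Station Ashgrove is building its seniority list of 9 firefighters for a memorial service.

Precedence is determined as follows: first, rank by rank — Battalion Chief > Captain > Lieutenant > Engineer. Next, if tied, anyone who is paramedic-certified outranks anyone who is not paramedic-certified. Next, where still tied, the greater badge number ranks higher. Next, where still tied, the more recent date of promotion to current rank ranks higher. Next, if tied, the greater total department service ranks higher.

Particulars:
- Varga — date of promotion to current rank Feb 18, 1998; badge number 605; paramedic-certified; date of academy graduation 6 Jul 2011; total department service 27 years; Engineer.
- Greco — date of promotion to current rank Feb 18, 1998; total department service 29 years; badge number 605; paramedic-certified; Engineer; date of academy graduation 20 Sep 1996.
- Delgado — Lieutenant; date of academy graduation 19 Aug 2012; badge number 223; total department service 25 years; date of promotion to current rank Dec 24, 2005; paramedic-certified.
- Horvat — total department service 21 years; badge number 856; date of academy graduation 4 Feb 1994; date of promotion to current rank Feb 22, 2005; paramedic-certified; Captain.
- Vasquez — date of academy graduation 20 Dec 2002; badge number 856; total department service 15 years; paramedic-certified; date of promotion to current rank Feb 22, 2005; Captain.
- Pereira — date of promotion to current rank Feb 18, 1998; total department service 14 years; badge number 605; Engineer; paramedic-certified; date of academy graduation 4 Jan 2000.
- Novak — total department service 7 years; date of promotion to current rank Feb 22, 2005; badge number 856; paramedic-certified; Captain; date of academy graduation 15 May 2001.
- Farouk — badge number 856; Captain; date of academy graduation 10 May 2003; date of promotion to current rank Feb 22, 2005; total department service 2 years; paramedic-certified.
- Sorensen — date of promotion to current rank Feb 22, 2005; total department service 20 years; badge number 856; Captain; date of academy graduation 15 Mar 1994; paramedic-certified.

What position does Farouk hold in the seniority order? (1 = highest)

By rank: Horvat, Sorensen, Vasquez, Novak and Farouk (Captain); then Delgado (Lieutenant); then Greco, Varga and Pereira (Engineer).
Horvat, Sorensen, Vasquez, Novak and Farouk are each paramedic-certified, so the next rule applies.
Horvat, Sorensen, Vasquez, Novak and Farouk all have badge number 856, so the next rule applies.
Horvat, Sorensen, Vasquez, Novak and Farouk all have date of promotion to current rank Feb 22, 2005, so the next rule applies.
Among Horvat, Sorensen, Vasquez, Novak and Farouk, by total department service (higher first): Horvat (21 years) before Sorensen (20 years) before Vasquez (15 years) before Novak (7 years) before Farouk (2 years).
Greco, Varga and Pereira are each paramedic-certified, so the next rule applies.
Greco, Varga and Pereira all have badge number 605, so the next rule applies.
Greco, Varga and Pereira all have date of promotion to current rank Feb 18, 1998, so the next rule applies.
Among Greco, Varga and Pereira, by total department service (higher first): Greco (29 years) before Varga (27 years) before Pereira (14 years).
Order: Horvat, Sorensen, Vasquez, Novak, Farouk, Delgado, Greco, Varga, Pereira. So position 5.

5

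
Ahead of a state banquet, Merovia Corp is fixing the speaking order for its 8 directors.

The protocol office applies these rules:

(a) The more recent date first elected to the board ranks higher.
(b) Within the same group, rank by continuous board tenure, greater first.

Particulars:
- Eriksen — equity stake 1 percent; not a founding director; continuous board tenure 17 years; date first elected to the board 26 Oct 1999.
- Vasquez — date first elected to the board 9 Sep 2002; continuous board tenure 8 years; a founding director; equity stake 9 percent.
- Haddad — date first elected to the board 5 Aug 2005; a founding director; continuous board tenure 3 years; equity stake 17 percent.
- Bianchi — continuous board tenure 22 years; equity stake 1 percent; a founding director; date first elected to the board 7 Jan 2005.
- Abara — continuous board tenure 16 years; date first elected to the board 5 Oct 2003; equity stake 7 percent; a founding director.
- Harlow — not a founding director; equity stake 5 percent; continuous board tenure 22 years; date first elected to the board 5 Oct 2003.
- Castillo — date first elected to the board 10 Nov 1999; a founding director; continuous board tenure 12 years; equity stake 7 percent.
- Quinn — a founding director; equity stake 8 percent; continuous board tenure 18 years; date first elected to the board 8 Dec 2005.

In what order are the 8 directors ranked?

By date first elected to the board (later first): Quinn (8 Dec 2005); then Haddad (5 Aug 2005); then Bianchi (7 Jan 2005); then Harlow and Abara (both 5 Oct 2003); then Vasquez (9 Sep 2002); then Castillo (10 Nov 1999); then Eriksen (26 Oct 1999).
Among Harlow and Abara, by continuous board tenure (higher first): Harlow (22 years) before Abara (16 years).
Full order: Quinn, Haddad, Bianchi, Harlow, Abara, Vasquez, Castillo, Eriksen.

Quinn, Haddad, Bianchi, Harlow, Abara, Vasquez, Castillo, Eriksen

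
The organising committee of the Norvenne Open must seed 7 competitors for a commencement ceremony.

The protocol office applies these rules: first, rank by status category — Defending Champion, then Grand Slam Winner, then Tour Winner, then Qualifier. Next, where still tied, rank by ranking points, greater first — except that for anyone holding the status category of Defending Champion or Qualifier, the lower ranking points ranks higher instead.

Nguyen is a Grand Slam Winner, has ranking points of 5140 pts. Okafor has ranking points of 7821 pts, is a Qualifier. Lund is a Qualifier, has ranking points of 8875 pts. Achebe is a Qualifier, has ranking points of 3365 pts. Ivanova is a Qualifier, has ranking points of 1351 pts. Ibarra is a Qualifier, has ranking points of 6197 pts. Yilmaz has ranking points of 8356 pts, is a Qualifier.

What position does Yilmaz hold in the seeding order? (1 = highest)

By status category: Nguyen (Grand Slam Winner); then Ivanova, Achebe, Ibarra, Okafor, Yilmaz and Lund (Qualifier).
Among Ivanova, Achebe, Ibarra, Okafor, Yilmaz and Lund, by ranking points (lower first) (reversed rule for this group): Ivanova (1351 pts) before Achebe (3365 pts) before Ibarra (6197 pts) before Okafor (7821 pts) before Yilmaz (8356 pts) before Lund (8875 pts).
Order: Nguyen, Ivanova, Achebe, Ibarra, Okafor, Yilmaz, Lund. So position 6.

6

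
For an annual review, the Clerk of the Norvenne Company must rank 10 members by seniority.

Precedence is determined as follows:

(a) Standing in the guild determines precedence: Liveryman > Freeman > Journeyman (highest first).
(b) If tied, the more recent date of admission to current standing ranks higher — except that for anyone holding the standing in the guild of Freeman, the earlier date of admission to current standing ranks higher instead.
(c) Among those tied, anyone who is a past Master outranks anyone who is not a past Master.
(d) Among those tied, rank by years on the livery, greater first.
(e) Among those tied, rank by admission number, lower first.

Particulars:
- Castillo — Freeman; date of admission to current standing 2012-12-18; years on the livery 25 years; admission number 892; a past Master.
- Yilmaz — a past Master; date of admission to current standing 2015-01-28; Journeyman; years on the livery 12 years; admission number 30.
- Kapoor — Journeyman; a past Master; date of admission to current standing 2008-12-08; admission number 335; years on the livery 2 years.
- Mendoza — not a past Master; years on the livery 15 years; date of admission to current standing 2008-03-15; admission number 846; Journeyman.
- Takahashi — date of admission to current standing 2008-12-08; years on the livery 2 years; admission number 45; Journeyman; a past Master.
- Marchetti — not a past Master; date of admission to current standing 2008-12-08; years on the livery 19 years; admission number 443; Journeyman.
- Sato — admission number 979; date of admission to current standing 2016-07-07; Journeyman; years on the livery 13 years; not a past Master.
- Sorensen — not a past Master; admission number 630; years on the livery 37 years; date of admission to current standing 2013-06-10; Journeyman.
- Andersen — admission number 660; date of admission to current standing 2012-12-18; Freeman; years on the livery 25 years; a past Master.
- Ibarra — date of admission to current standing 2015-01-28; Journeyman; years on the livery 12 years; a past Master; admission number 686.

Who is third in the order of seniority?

By standing in the guild: Andersen and Castillo (Freeman); then Sato, Yilmaz, Ibarra, Sorensen, Takahashi, Kapoor, Marchetti and Mendoza (Journeyman).
Andersen and Castillo both have date of admission to current standing 2012-12-18, so the next rule applies.
Andersen and Castillo are each a past Master, so the next rule applies.
Andersen and Castillo both have years on the livery 25 years, so the next rule applies.
Among Andersen and Castillo, by admission number (lower first): Andersen (660) before Castillo (892).
Among Sato, Yilmaz, Ibarra, Sorensen, Takahashi, Kapoor, Marchetti and Mendoza, by date of admission to current standing (later first): Sato (2016-07-07) before Yilmaz and Ibarra (2015-01-28) before Sorensen (2013-06-10) before Takahashi, Kapoor and Marchetti (2008-12-08) before Mendoza (2008-03-15).
Yilmaz and Ibarra are each a past Master, so the next rule applies.
Yilmaz and Ibarra both have years on the livery 12 years, so the next rule applies.
Among Yilmaz and Ibarra, by admission number (lower first): Yilmaz (30) before Ibarra (686).
Among Takahashi, Kapoor and Marchetti, a past Master before not a past Master: Takahashi and Kapoor (a past Master) before Marchetti (not a past Master).
Takahashi and Kapoor both have years on the livery 2 years, so the next rule applies.
Among Takahashi and Kapoor, by admission number (lower first): Takahashi (45) before Kapoor (335).
Order: Andersen, Castillo, Sato, Yilmaz, Ibarra, Sorensen, Takahashi, Kapoor, Marchetti, Mendoza.

Sato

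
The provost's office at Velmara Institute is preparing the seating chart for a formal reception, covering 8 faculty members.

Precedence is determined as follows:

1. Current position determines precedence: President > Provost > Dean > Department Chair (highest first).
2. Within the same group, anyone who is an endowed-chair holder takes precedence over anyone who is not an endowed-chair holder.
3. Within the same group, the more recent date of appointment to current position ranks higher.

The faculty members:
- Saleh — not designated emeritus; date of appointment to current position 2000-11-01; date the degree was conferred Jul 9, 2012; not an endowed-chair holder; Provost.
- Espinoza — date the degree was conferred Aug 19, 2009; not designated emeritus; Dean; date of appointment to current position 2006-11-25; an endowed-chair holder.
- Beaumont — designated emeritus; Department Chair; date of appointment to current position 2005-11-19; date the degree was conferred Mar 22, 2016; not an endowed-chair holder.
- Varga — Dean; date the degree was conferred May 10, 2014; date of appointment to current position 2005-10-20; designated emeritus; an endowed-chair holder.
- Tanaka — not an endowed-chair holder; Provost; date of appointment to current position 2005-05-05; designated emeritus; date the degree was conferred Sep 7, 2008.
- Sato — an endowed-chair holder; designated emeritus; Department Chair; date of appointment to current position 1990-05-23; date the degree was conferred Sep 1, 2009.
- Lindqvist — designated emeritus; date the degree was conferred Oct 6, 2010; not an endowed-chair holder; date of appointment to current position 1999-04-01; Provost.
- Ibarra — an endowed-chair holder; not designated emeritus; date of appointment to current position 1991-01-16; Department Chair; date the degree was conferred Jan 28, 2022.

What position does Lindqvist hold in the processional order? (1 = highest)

3

By current position: Tanaka, Saleh and Lindqvist (Provost); then Espinoza and Varga (Dean); then Ibarra, Sato and Beaumont (Department Chair).
Tanaka, Saleh and Lindqvist are each not an endowed-chair holder, so the next rule applies.
Among Tanaka, Saleh and Lindqvist, by date of appointment to current position (later first): Tanaka (2005-05-05) before Saleh (2000-11-01) before Lindqvist (1999-04-01).
Espinoza and Varga are each an endowed-chair holder, so the next rule applies.
Among Espinoza and Varga, by date of appointment to current position (later first): Espinoza (2006-11-25) before Varga (2005-10-20).
Among Ibarra, Sato and Beaumont, an endowed-chair holder before not an endowed-chair holder: Ibarra and Sato (an endowed-chair holder) before Beaumont (not an endowed-chair holder).
Among Ibarra and Sato, by date of appointment to current position (later first): Ibarra (1991-01-16) before Sato (1990-05-23).
Order: Tanaka, Saleh, Lindqvist, Espinoza, Varga, Ibarra, Sato, Beaumont. So position 3.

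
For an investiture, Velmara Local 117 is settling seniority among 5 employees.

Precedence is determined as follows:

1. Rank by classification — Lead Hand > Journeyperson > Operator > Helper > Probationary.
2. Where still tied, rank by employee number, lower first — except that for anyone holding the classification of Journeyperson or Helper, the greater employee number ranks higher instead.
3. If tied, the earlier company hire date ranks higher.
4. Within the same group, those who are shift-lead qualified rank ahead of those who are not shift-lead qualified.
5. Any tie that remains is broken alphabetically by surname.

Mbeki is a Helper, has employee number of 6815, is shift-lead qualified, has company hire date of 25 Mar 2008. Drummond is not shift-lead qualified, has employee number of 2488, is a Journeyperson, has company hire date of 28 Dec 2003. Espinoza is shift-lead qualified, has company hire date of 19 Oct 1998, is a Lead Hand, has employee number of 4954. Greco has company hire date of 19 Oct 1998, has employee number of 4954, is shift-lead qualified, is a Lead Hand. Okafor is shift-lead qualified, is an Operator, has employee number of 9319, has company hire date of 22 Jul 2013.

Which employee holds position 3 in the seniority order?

Drummond

By classification: Espinoza and Greco (Lead Hand); then Drummond (Journeyperson); then Okafor (Operator); then Mbeki (Helper).
Espinoza and Greco both have employee number 4954, so the next rule applies.
Espinoza and Greco both have company hire date 19 Oct 1998, so the next rule applies.
Espinoza and Greco are each shift-lead qualified, so the next rule applies.
Among Espinoza and Greco, alphabetically by surname: Espinoza before Greco.
Order: Espinoza, Greco, Drummond, Okafor, Mbeki.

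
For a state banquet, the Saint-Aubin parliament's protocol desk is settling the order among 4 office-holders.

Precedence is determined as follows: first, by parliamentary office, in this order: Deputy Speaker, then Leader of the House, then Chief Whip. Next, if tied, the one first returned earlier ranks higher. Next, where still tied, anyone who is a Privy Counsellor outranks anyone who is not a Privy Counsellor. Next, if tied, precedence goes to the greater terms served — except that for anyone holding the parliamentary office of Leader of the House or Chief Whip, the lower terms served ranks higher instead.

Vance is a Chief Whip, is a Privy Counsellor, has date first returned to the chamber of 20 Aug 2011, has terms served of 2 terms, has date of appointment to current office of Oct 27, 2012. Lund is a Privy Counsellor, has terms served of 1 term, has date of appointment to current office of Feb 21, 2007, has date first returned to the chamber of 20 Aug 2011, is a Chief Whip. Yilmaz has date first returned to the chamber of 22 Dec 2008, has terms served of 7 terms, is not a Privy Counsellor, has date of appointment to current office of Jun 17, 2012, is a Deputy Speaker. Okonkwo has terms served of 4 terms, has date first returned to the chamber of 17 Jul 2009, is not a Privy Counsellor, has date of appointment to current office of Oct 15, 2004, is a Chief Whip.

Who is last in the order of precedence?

Vance

By parliamentary office: Yilmaz (Deputy Speaker); then Okonkwo, Lund and Vance (Chief Whip).
Among Okonkwo, Lund and Vance, by date first returned to the chamber (earlier first): Okonkwo (17 Jul 2009) before Lund and Vance (20 Aug 2011).
Lund and Vance are each a Privy Counsellor, so the next rule applies.
Among Lund and Vance, by terms served (lower first) (reversed rule for this group): Lund (1 term) before Vance (2 terms).
Order: Yilmaz, Okonkwo, Lund, Vance.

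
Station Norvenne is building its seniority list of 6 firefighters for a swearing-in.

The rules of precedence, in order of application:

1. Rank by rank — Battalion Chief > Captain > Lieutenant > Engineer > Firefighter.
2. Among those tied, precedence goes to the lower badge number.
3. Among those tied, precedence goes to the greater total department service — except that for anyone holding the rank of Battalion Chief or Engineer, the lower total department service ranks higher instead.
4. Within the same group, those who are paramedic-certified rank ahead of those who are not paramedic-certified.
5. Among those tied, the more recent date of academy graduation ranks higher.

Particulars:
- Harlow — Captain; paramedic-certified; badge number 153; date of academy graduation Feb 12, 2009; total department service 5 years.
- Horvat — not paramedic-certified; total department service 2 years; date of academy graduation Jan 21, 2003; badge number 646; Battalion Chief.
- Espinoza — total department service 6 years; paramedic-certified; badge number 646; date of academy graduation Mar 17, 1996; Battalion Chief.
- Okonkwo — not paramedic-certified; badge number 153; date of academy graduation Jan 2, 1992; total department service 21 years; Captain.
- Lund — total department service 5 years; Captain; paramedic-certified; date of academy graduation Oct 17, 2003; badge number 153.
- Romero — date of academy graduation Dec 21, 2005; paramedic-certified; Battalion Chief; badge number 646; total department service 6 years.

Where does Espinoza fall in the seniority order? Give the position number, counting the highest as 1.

3

By rank: Horvat, Romero and Espinoza (Battalion Chief); then Okonkwo, Harlow and Lund (Captain).
Horvat, Romero and Espinoza all have badge number 646, so the next rule applies.
Among Horvat, Romero and Espinoza, by total department service (lower first) (reversed rule for this group): Horvat (2 years) before Romero and Espinoza (6 years).
Romero and Espinoza are each paramedic-certified, so the next rule applies.
Among Romero and Espinoza, by date of academy graduation (later first): Romero (Dec 21, 2005) before Espinoza (Mar 17, 1996).
Okonkwo, Harlow and Lund all have badge number 153, so the next rule applies.
Among Okonkwo, Harlow and Lund, by total department service (higher first): Okonkwo (21 years) before Harlow and Lund (5 years).
Harlow and Lund are each paramedic-certified, so the next rule applies.
Among Harlow and Lund, by date of academy graduation (later first): Harlow (Feb 12, 2009) before Lund (Oct 17, 2003).
Order: Horvat, Romero, Espinoza, Okonkwo, Harlow, Lund. So position 3.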